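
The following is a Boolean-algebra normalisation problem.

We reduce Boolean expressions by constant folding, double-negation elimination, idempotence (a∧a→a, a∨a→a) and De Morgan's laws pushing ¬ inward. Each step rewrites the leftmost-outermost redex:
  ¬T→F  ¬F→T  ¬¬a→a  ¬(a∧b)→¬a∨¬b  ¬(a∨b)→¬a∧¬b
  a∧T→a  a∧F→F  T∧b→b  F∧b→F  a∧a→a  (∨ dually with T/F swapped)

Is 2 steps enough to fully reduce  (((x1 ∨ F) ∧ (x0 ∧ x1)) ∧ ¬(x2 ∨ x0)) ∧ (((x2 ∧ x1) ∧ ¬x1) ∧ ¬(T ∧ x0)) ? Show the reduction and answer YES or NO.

  start: (((x1 ∨ F) ∧ (x0 ∧ x1)) ∧ ¬(x2 ∨ x0)) ∧ (((x2 ∧ x1) ∧ ¬x1) ∧ ¬(T ∧ x0))
  step 1: ((x1 ∧ (x0 ∧ x1)) ∧ ¬(x2 ∨ x0)) ∧ (((x2 ∧ x1) ∧ ¬x1) ∧ ¬(T ∧ x0))
  step 2: ((x1 ∧ (x0 ∧ x1)) ∧ (¬x2 ∧ ¬x0)) ∧ (((x2 ∧ x1) ∧ ¬x1) ∧ ¬(T ∧ x0))

Answer: NO — after 2 steps the term is ((x1 ∧ (x0 ∧ x1)) ∧ (¬x2 ∧ ¬x0)) ∧ (((x2 ∧ x1) ∧ ¬x1) ∧ ¬(T ∧ x0)), not yet normal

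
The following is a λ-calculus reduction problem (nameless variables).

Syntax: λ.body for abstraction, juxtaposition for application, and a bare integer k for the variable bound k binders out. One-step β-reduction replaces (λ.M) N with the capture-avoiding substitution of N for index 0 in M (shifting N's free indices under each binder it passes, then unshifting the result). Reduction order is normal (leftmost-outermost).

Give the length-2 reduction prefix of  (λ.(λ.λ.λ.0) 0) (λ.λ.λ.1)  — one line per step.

  start: (λ.(λ.λ.λ.0) 0) (λ.λ.λ.1)
  step 1: (λ.λ.λ.0) (λ.λ.λ.1)
  step 2: λ.λ.0

Answer: after 2 steps: λ.λ.0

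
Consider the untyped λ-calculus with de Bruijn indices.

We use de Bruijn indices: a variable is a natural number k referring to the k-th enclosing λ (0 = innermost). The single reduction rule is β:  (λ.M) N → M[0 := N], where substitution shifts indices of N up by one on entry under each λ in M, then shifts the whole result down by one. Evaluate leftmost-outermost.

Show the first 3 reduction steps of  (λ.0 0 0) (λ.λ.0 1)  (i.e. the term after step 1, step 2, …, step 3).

  start: (λ.0 0 0) (λ.λ.0 1)
  [1] (λ.λ.0 1) (λ.λ.0 1) (λ.λ.0 1)
  [2] (λ.0 (λ.λ.0 1)) (λ.λ.0 1)
  [3] (λ.λ.0 1) (λ.λ.0 1)

Answer: after 3 steps: (λ.λ.0 1) (λ.λ.0 1)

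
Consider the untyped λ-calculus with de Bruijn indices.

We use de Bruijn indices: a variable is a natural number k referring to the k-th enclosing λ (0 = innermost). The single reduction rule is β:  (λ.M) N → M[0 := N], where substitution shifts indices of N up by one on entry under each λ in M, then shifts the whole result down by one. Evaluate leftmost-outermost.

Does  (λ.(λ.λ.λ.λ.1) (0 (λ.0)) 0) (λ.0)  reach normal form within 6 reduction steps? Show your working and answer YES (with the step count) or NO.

Answer: YES — reaches normal form λ.λ.1 in 3 ≤ 6 steps

Working:
  start: (λ.(λ.λ.λ.λ.1) (0 (λ.0)) 0) (λ.0)
  →1  (λ.λ.λ.λ.1) ((λ.0) (λ.0)) (λ.0)
  →2  (λ.λ.λ.1) (λ.0)
  →3  λ.λ.1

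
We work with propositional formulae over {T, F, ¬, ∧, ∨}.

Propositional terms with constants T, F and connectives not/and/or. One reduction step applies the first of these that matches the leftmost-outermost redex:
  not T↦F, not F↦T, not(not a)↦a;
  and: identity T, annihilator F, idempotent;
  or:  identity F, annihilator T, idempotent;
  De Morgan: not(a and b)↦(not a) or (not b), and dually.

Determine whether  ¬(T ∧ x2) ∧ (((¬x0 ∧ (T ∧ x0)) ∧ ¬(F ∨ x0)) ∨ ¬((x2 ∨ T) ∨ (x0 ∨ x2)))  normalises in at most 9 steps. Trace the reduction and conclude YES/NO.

Answer: NO — after 9 steps the term is ¬x2 ∧ (((¬x0 ∧ x0) ∧ ¬x0) ∨ ((¬x2 ∧ ¬T) ∧ ¬(x0 ∨ x2))), not yet normal

Reduction:
  start: ¬(T ∧ x2) ∧ (((¬x0 ∧ (T ∧ x0)) ∧ ¬(F ∨ x0)) ∨ ¬((x2 ∨ T) ∨ (x0 ∨ x2)))
  step 1: (¬T ∨ ¬x2) ∧ (((¬x0 ∧ (T ∧ x0)) ∧ ¬(F ∨ x0)) ∨ ¬((x2 ∨ T) ∨ (x0 ∨ x2)))
  step 2: (F ∨ ¬x2) ∧ (((¬x0 ∧ (T ∧ x0)) ∧ ¬(F ∨ x0)) ∨ ¬((x2 ∨ T) ∨ (x0 ∨ x2)))
  step 3: ¬x2 ∧ (((¬x0 ∧ (T ∧ x0)) ∧ ¬(F ∨ x0)) ∨ ¬((x2 ∨ T) ∨ (x0 ∨ x2)))
  step 4: ¬x2 ∧ (((¬x0 ∧ x0) ∧ ¬(F ∨ x0)) ∨ ¬((x2 ∨ T) ∨ (x0 ∨ x2)))
  step 5: ¬x2 ∧ (((¬x0 ∧ x0) ∧ (¬F ∧ ¬x0)) ∨ ¬((x2 ∨ T) ∨ (x0 ∨ x2)))
  step 6: ¬x2 ∧ (((¬x0 ∧ x0) ∧ (T ∧ ¬x0)) ∨ ¬((x2 ∨ T) ∨ (x0 ∨ x2)))
  step 7: ¬x2 ∧ (((¬x0 ∧ x0) ∧ ¬x0) ∨ ¬((x2 ∨ T) ∨ (x0 ∨ x2)))
  step 8: ¬x2 ∧ (((¬x0 ∧ x0) ∧ ¬x0) ∨ (¬(x2 ∨ T) ∧ ¬(x0 ∨ x2)))
  step 9: ¬x2 ∧ (((¬x0 ∧ x0) ∧ ¬x0) ∨ ((¬x2 ∧ ¬T) ∧ ¬(x0 ∨ x2)))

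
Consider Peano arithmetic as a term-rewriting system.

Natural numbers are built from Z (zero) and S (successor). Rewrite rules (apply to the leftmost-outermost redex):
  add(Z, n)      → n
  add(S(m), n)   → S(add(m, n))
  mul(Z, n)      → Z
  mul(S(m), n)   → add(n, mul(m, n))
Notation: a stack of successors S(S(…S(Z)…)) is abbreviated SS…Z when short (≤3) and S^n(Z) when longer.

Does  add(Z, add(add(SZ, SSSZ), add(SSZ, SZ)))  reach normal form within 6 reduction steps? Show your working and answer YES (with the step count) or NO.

Answer: NO — after 6 steps the term is S(S(S(add(SZ, add(SSZ, SZ))))), not yet normal

Working:
  start: add(Z, add(add(SZ, SSSZ), add(SSZ, SZ)))
  [1] add(add(SZ, SSSZ), add(SSZ, SZ))
  [2] add(S(add(Z, SSSZ)), add(SSZ, SZ))
  [3] S(add(add(Z, SSSZ), add(SSZ, SZ)))
  [4] S(add(SSSZ, add(SSZ, SZ)))
  [5] S(S(add(SSZ, add(SSZ, SZ))))
  [6] S(S(S(add(SZ, add(SSZ, SZ)))))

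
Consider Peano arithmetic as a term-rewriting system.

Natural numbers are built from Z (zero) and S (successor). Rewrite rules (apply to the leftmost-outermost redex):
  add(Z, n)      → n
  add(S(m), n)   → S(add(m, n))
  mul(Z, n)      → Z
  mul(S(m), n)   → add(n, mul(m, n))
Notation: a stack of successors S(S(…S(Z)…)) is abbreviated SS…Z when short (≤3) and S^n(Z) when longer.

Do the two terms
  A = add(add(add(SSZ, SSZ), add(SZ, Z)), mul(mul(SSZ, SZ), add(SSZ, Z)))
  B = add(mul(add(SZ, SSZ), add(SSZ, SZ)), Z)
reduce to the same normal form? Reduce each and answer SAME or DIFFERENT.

Term A:
  start: add(add(add(SSZ, SSZ), add(SZ, Z)), mul(mul(SSZ, SZ), add(SSZ, Z)))
  [1] add(add(S(add(SZ, SSZ)), add(SZ, Z)), mul(mul(SSZ, SZ), add(SSZ, Z)))
  [2] add(S(add(add(SZ, SSZ), add(SZ, Z))), mul(mul(SSZ, SZ), add(SSZ, Z)))
  [3] S(add(add(add(SZ, SSZ), add(SZ, Z)), mul(mul(SSZ, SZ), add(SSZ, Z))))
  [4] S(add(add(S(add(Z, SSZ)), add(SZ, Z)), mul(mul(SSZ, SZ), add(SSZ, Z))))
  [5] S(add(S(add(add(Z, SSZ), add(SZ, Z))), mul(mul(SSZ, SZ), add(SSZ, Z))))
  [6] S(S(add(add(add(Z, SSZ), add(SZ, Z)), mul(mul(SSZ, SZ), add(SSZ, Z)))))
  [7] S(S(add(add(SSZ, add(SZ, Z)), mul(mul(SSZ, SZ), add(SSZ, Z)))))
  [8] S(S(add(S(add(SZ, add(SZ, Z))), mul(mul(SSZ, SZ), add(SSZ, Z)))))
  [9] S(S(S(add(add(SZ, add(SZ, Z)), mul(mul(SSZ, SZ), add(SSZ, Z))))))
  [10] S(S(S(add(S(add(Z, add(SZ, Z))), mul(mul(SSZ, SZ), add(SSZ, Z))))))
  [11] S(S(S(S(add(add(Z, add(SZ, Z)), mul(mul(SSZ, SZ), add(SSZ, Z)))))))
  [12] S(S(S(S(add(add(SZ, Z), mul(mul(SSZ, SZ), add(SSZ, Z)))))))
  [13] S(S(S(S(add(S(add(Z, Z)), mul(mul(SSZ, SZ), add(SSZ, Z)))))))
  [14] S(S(S(S(S(add(add(Z, Z), mul(mul(SSZ, SZ), add(SSZ, Z))))))))
  [15] S(S(S(S(S(add(Z, mul(mul(SSZ, SZ), add(SSZ, Z))))))))
  [16] S(S(S(S(S(mul(mul(SSZ, SZ), add(SSZ, Z)))))))
  [17] S(S(S(S(S(mul(add(SZ, mul(SZ, SZ)), add(SSZ, Z)))))))
  [18] S(S(S(S(S(mul(S(add(Z, mul(SZ, SZ))), add(SSZ, Z)))))))
  [19] S(S(S(S(S(add(add(SSZ, Z), mul(add(Z, mul(SZ, SZ)), add(SSZ, Z))))))))
  [20] S(S(S(S(S(add(S(add(SZ, Z)), mul(add(Z, mul(SZ, SZ)), add(SSZ, Z))))))))
  [21] S(S(S(S(S(S(add(add(SZ, Z), mul(add(Z, mul(SZ, SZ)), add(SSZ, Z)))))))))
  [22] S(S(S(S(S(S(add(S(add(Z, Z)), mul(add(Z, mul(SZ, SZ)), add(SSZ, Z)))))))))
  [23] S(S(S(S(S(S(S(add(add(Z, Z), mul(add(Z, mul(SZ, SZ)), add(SSZ, Z))))))))))
  [24] S(S(S(S(S(S(S(add(Z, mul(add(Z, mul(SZ, SZ)), add(SSZ, Z))))))))))
  [25] S(S(S(S(S(S(S(mul(add(Z, mul(SZ, SZ)), add(SSZ, Z)))))))))
  [26] S(S(S(S(S(S(S(mul(mul(SZ, SZ), add(SSZ, Z)))))))))
  [27] S(S(S(S(S(S(S(mul(add(SZ, mul(Z, SZ)), add(SSZ, Z)))))))))
  [28] S(S(S(S(S(S(S(mul(S(add(Z, mul(Z, SZ))), add(SSZ, Z)))))))))
  [29] S(S(S(S(S(S(S(add(add(SSZ, Z), mul(add(Z, mul(Z, SZ)), add(SSZ, Z))))))))))
  [30] S(S(S(S(S(S(S(add(S(add(SZ, Z)), mul(add(Z, mul(Z, SZ)), add(SSZ, Z))))))))))
  [31] S(S(S(S(S(S(S(S(add(add(SZ, Z), mul(add(Z, mul(Z, SZ)), add(SSZ, Z)))))))))))
  [32] S(S(S(S(S(S(S(S(add(S(add(Z, Z)), mul(add(Z, mul(Z, SZ)), add(SSZ, Z)))))))))))
  [33] S(S(S(S(S(S(S(S(S(add(add(Z, Z), mul(add(Z, mul(Z, SZ)), add(SSZ, Z))))))))))))
  [34] S(S(S(S(S(S(S(S(S(add(Z, mul(add(Z, mul(Z, SZ)), add(SSZ, Z))))))))))))
  [35] S(S(S(S(S(S(S(S(S(mul(add(Z, mul(Z, SZ)), add(SSZ, Z)))))))))))
  [36] S(S(S(S(S(S(S(S(S(mul(mul(Z, SZ), add(SSZ, Z)))))))))))
  [37] S(S(S(S(S(S(S(S(S(mul(Z, add(SSZ, Z)))))))))))
  [38] S^9(Z)

Term B:
  start: add(mul(add(SZ, SSZ), add(SSZ, SZ)), Z)
  [1] add(mul(S(add(Z, SSZ)), add(SSZ, SZ)), Z)
  [2] add(add(add(SSZ, SZ), mul(add(Z, SSZ), add(SSZ, SZ))), Z)
  [3] add(add(S(add(SZ, SZ)), mul(add(Z, SSZ), add(SSZ, SZ))), Z)
  [4] add(S(add(add(SZ, SZ), mul(add(Z, SSZ), add(SSZ, SZ)))), Z)
  [5] S(add(add(add(SZ, SZ), mul(add(Z, SSZ), add(SSZ, SZ))), Z))
  [6] S(add(add(S(add(Z, SZ)), mul(add(Z, SSZ), add(SSZ, SZ))), Z))
  [7] S(add(S(add(add(Z, SZ), mul(add(Z, SSZ), add(SSZ, SZ)))), Z))
  [8] S(S(add(add(add(Z, SZ), mul(add(Z, SSZ), add(SSZ, SZ))), Z)))
  [9] S(S(add(add(SZ, mul(add(Z, SSZ), add(SSZ, SZ))), Z)))
  [10] S(S(add(S(add(Z, mul(add(Z, SSZ), add(SSZ, SZ)))), Z)))
  [11] S(S(S(add(add(Z, mul(add(Z, SSZ), add(SSZ, SZ))), Z))))
  [12] S(S(S(add(mul(add(Z, SSZ), add(SSZ, SZ)), Z))))
  [13] S(S(S(add(mul(SSZ, add(SSZ, SZ)), Z))))
  [14] S(S(S(add(add(add(SSZ, SZ), mul(SZ, add(SSZ, SZ))), Z))))
  [15] S(S(S(add(add(S(add(SZ, SZ)), mul(SZ, add(SSZ, SZ))), Z))))
  [16] S(S(S(add(S(add(add(SZ, SZ), mul(SZ, add(SSZ, SZ)))), Z))))
  [17] S(S(S(S(add(add(add(SZ, SZ), mul(SZ, add(SSZ, SZ))), Z)))))
  [18] S(S(S(S(add(add(S(add(Z, SZ)), mul(SZ, add(SSZ, SZ))), Z)))))
  [19] S(S(S(S(add(S(add(add(Z, SZ), mul(SZ, add(SSZ, SZ)))), Z)))))
  [20] S(S(S(S(S(add(add(add(Z, SZ), mul(SZ, add(SSZ, SZ))), Z))))))
  [21] S(S(S(S(S(add(add(SZ, mul(SZ, add(SSZ, SZ))), Z))))))
  [22] S(S(S(S(S(add(S(add(Z, mul(SZ, add(SSZ, SZ)))), Z))))))
  [23] S(S(S(S(S(S(add(add(Z, mul(SZ, add(SSZ, SZ))), Z)))))))
  [24] S(S(S(S(S(S(add(mul(SZ, add(SSZ, SZ)), Z)))))))
  [25] S(S(S(S(S(S(add(add(add(SSZ, SZ), mul(Z, add(SSZ, SZ))), Z)))))))
  [26] S(S(S(S(S(S(add(add(S(add(SZ, SZ)), mul(Z, add(SSZ, SZ))), Z)))))))
  [27] S(S(S(S(S(S(add(S(add(add(SZ, SZ), mul(Z, add(SSZ, SZ)))), Z)))))))
  [28] S(S(S(S(S(S(S(add(add(add(SZ, SZ), mul(Z, add(SSZ, SZ))), Z))))))))
  [29] S(S(S(S(S(S(S(add(add(S(add(Z, SZ)), mul(Z, add(SSZ, SZ))), Z))))))))
  [30] S(S(S(S(S(S(S(add(S(add(add(Z, SZ), mul(Z, add(SSZ, SZ)))), Z))))))))
  [31] S(S(S(S(S(S(S(S(add(add(add(Z, SZ), mul(Z, add(SSZ, SZ))), Z)))))))))
  [32] S(S(S(S(S(S(S(S(add(add(SZ, mul(Z, add(SSZ, SZ))), Z)))))))))
  [33] S(S(S(S(S(S(S(S(add(S(add(Z, mul(Z, add(SSZ, SZ)))), Z)))))))))
  [34] S(S(S(S(S(S(S(S(S(add(add(Z, mul(Z, add(SSZ, SZ))), Z))))))))))
  [35] S(S(S(S(S(S(S(S(S(add(mul(Z, add(SSZ, SZ)), Z))))))))))
  [36] S(S(S(S(S(S(S(S(S(add(Z, Z))))))))))
  [37] S^9(Z)

Answer: SAME — A ⇓ S^9(Z), B ⇓ S^9(Z)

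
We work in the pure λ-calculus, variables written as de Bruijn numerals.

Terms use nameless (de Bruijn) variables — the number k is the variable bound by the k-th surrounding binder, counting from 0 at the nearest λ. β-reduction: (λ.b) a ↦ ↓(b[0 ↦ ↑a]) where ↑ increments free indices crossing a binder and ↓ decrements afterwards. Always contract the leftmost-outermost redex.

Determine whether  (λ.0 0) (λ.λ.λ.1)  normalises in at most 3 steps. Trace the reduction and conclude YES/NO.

Answer: YES — reaches normal form λ.λ.1 in 2 ≤ 3 steps

Derivation:
  start: (λ.0 0) (λ.λ.λ.1)
  [1] (λ.λ.λ.1) (λ.λ.λ.1)
  [2] λ.λ.1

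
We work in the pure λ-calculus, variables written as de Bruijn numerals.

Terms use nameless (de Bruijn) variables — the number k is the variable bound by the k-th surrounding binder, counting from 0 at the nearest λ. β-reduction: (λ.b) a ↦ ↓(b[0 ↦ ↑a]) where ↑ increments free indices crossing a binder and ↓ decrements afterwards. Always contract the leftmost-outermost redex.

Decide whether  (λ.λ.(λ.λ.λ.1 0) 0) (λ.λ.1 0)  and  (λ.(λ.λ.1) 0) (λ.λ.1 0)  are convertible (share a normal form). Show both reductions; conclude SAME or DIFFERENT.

Answer: SAME — A ⇓ λ.λ.λ.1 0, B ⇓ λ.λ.λ.1 0

Derivation:
Term A:
  start: (λ.λ.(λ.λ.λ.1 0) 0) (λ.λ.1 0)
  step 1: λ.(λ.λ.λ.1 0) 0
  step 2: λ.λ.λ.1 0

Term B:
  start: (λ.(λ.λ.1) 0) (λ.λ.1 0)
  step 1: (λ.λ.1) (λ.λ.1 0)
  step 2: λ.λ.λ.1 0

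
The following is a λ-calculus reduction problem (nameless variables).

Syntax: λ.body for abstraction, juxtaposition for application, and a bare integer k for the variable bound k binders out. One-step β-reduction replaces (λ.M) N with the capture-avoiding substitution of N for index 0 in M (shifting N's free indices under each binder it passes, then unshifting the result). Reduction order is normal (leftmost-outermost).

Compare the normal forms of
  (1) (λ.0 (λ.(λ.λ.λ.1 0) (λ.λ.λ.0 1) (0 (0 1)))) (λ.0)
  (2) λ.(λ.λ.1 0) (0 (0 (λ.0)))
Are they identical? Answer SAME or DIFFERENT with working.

Term A:
  start: (λ.0 (λ.(λ.λ.λ.1 0) (λ.λ.λ.0 1) (0 (0 1)))) (λ.0)
  step 1: (λ.0) (λ.(λ.λ.λ.1 0) (λ.λ.λ.0 1) (0 (0 (λ.0))))
  step 2: λ.(λ.λ.λ.1 0) (λ.λ.λ.0 1) (0 (0 (λ.0)))
  step 3: λ.(λ.λ.1 0) (0 (0 (λ.0)))
  step 4: λ.λ.1 (1 (λ.0)) 0

Term B:
  start: λ.(λ.λ.1 0) (0 (0 (λ.0)))
  step 1: λ.λ.1 (1 (λ.0)) 0

Answer: SAME — A ⇓ λ.λ.1 (1 (λ.0)) 0, B ⇓ λ.λ.1 (1 (λ.0)) 0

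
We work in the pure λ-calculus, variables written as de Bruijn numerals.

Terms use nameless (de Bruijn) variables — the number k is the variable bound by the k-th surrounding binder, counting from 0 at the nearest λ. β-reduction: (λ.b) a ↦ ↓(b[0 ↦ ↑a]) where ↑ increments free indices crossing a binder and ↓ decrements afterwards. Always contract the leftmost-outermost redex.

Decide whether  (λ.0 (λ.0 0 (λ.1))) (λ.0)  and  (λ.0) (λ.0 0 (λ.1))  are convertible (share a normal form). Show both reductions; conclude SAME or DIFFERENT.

Term A:
  start: (λ.0 (λ.0 0 (λ.1))) (λ.0)
  [1] (λ.0) (λ.0 0 (λ.1))
  [2] λ.0 0 (λ.1)

Term B:
  start: (λ.0) (λ.0 0 (λ.1))
  [1] λ.0 0 (λ.1)

Answer: SAME — A ⇓ λ.0 0 (λ.1), B ⇓ λ.0 0 (λ.1)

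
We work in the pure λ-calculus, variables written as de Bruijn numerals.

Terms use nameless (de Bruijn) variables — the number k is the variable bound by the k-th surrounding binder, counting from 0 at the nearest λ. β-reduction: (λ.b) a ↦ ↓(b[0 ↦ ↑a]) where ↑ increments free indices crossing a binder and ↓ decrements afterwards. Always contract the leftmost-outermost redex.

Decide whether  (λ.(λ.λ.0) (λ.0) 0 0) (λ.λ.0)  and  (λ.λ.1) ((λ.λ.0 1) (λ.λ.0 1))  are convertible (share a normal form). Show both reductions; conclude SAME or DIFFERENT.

Answer: DIFFERENT — A ⇓ λ.0, B ⇓ λ.λ.0 (λ.λ.0 1)

Reduction:
Term A:
  start: (λ.(λ.λ.0) (λ.0) 0 0) (λ.λ.0)
  →1  (λ.λ.0) (λ.0) (λ.λ.0) (λ.λ.0)
  →2  (λ.0) (λ.λ.0) (λ.λ.0)
  →3  (λ.λ.0) (λ.λ.0)
  →4  λ.0

Term B:
  start: (λ.λ.1) ((λ.λ.0 1) (λ.λ.0 1))
  →1  λ.(λ.λ.0 1) (λ.λ.0 1)
  →2  λ.λ.0 (λ.λ.0 1)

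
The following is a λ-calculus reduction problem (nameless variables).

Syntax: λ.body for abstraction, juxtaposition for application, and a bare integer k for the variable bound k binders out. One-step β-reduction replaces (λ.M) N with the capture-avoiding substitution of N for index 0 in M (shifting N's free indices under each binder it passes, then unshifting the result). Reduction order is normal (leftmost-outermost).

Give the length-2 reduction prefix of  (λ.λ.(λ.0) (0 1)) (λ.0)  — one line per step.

  start: (λ.λ.(λ.0) (0 1)) (λ.0)
  →1  λ.(λ.0) (0 (λ.0))
  →2  λ.0 (λ.0)

Answer: after 2 steps: λ.0 (λ.0)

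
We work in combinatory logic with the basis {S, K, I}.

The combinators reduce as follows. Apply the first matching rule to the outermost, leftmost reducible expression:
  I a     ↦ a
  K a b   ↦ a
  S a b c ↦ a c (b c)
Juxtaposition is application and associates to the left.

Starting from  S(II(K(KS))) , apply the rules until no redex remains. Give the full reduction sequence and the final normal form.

Answer: normal form = S(K(KS))  (in 2 steps)

Working:
  start: S(II(K(KS)))
  [1] S(I(K(KS)))
  [2] S(K(KS))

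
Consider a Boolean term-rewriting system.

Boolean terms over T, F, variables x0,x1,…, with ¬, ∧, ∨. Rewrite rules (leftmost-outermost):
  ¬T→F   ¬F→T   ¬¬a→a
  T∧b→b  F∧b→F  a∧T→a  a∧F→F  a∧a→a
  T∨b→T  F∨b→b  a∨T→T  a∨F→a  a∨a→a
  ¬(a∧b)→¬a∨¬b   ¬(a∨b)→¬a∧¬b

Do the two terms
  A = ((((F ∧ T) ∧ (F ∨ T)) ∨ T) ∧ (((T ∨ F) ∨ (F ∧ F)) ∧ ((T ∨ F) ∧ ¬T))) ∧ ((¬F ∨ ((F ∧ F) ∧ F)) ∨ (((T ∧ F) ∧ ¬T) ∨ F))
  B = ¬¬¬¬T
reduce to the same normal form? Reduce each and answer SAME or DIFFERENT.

Term A:
  start: ((((F ∧ T) ∧ (F ∨ T)) ∨ T) ∧ (((T ∨ F) ∨ (F ∧ F)) ∧ ((T ∨ F) ∧ ¬T))) ∧ ((¬F ∨ ((F ∧ F) ∧ F)) ∨ (((T ∧ F) ∧ ¬T) ∨ F))
  →1  (T ∧ (((T ∨ F) ∨ (F ∧ F)) ∧ ((T ∨ F) ∧ ¬T))) ∧ ((¬F ∨ ((F ∧ F) ∧ F)) ∨ (((T ∧ F) ∧ ¬T) ∨ F))
  →2  (((T ∨ F) ∨ (F ∧ F)) ∧ ((T ∨ F) ∧ ¬T)) ∧ ((¬F ∨ ((F ∧ F) ∧ F)) ∨ (((T ∧ F) ∧ ¬T) ∨ F))
  →3  ((T ∨ (F ∧ F)) ∧ ((T ∨ F) ∧ ¬T)) ∧ ((¬F ∨ ((F ∧ F) ∧ F)) ∨ (((T ∧ F) ∧ ¬T) ∨ F))
  →4  (T ∧ ((T ∨ F) ∧ ¬T)) ∧ ((¬F ∨ ((F ∧ F) ∧ F)) ∨ (((T ∧ F) ∧ ¬T) ∨ F))
  →5  ((T ∨ F) ∧ ¬T) ∧ ((¬F ∨ ((F ∧ F) ∧ F)) ∨ (((T ∧ F) ∧ ¬T) ∨ F))
  →6  (T ∧ ¬T) ∧ ((¬F ∨ ((F ∧ F) ∧ F)) ∨ (((T ∧ F) ∧ ¬T) ∨ F))
  →7  ¬T ∧ ((¬F ∨ ((F ∧ F) ∧ F)) ∨ (((T ∧ F) ∧ ¬T) ∨ F))
  →8  F ∧ ((¬F ∨ ((F ∧ F) ∧ F)) ∨ (((T ∧ F) ∧ ¬T) ∨ F))
  →9  F

Term B:
  start: ¬¬¬¬T
  →1  ¬¬T
  →2  T

Answer: DIFFERENT — A ⇓ F, B ⇓ T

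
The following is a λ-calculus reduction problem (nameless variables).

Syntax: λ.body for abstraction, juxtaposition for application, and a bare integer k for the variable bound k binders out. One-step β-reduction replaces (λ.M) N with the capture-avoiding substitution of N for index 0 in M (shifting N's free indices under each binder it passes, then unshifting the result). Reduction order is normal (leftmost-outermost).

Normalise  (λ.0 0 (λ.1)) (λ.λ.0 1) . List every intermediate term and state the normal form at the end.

  start: (λ.0 0 (λ.1)) (λ.λ.0 1)
  →1  (λ.λ.0 1) (λ.λ.0 1) (λ.λ.λ.0 1)
  →2  (λ.0 (λ.λ.0 1)) (λ.λ.λ.0 1)
  →3  (λ.λ.λ.0 1) (λ.λ.0 1)
  →4  λ.λ.0 1

Answer: normal form = λ.λ.0 1  (in 4 steps)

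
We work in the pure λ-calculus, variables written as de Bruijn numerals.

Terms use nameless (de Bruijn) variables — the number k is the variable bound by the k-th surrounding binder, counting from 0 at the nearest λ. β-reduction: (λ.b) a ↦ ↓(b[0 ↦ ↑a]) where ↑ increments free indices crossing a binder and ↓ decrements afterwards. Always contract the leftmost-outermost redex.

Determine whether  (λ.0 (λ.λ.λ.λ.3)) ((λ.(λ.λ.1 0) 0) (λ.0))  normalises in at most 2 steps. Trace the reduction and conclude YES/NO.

Answer: NO — after 2 steps the term is (λ.λ.1 0) (λ.0) (λ.λ.λ.λ.3), not yet normal

Derivation:
  start: (λ.0 (λ.λ.λ.λ.3)) ((λ.(λ.λ.1 0) 0) (λ.0))
  [1] (λ.(λ.λ.1 0) 0) (λ.0) (λ.λ.λ.λ.3)
  [2] (λ.λ.1 0) (λ.0) (λ.λ.λ.λ.3)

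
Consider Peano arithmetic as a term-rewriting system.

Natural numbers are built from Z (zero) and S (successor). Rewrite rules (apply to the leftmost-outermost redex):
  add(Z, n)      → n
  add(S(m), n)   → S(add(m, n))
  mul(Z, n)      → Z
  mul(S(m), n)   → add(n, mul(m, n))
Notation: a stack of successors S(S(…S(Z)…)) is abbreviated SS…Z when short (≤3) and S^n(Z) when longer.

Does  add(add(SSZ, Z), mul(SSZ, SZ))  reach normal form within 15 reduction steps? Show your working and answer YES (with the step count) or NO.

  start: add(add(SSZ, Z), mul(SSZ, SZ))
  →1  add(S(add(SZ, Z)), mul(SSZ, SZ))
  →2  S(add(add(SZ, Z), mul(SSZ, SZ)))
  →3  S(add(S(add(Z, Z)), mul(SSZ, SZ)))
  →4  S(S(add(add(Z, Z), mul(SSZ, SZ))))
  →5  S(S(add(Z, mul(SSZ, SZ))))
  →6  S(S(mul(SSZ, SZ)))
  →7  S(S(add(SZ, mul(SZ, SZ))))
  →8  S(S(S(add(Z, mul(SZ, SZ)))))
  →9  S(S(S(mul(SZ, SZ))))
  →10  S(S(S(add(SZ, mul(Z, SZ)))))
  →11  S(S(S(S(add(Z, mul(Z, SZ))))))
  →12  S(S(S(S(mul(Z, SZ)))))
  →13  S^4(Z)

Answer: YES — reaches normal form S^4(Z) in 13 ≤ 15 steps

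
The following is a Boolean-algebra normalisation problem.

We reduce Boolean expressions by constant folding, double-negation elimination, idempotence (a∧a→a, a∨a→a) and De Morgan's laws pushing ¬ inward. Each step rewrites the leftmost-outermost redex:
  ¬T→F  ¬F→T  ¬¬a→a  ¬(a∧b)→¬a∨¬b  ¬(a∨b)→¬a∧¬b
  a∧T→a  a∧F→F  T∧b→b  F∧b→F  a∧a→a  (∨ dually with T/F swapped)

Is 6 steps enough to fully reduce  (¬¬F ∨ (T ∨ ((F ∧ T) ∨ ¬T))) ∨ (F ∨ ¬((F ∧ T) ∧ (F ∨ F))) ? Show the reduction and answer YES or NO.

  start: (¬¬F ∨ (T ∨ ((F ∧ T) ∨ ¬T))) ∨ (F ∨ ¬((F ∧ T) ∧ (F ∨ F)))
  step 1: (F ∨ (T ∨ ((F ∧ T) ∨ ¬T))) ∨ (F ∨ ¬((F ∧ T) ∧ (F ∨ F)))
  step 2: (T ∨ ((F ∧ T) ∨ ¬T)) ∨ (F ∨ ¬((F ∧ T) ∧ (F ∨ F)))
  step 3: T ∨ (F ∨ ¬((F ∧ T) ∧ (F ∨ F)))
  step 4: T

Answer: YES — reaches normal form T in 4 ≤ 6 steps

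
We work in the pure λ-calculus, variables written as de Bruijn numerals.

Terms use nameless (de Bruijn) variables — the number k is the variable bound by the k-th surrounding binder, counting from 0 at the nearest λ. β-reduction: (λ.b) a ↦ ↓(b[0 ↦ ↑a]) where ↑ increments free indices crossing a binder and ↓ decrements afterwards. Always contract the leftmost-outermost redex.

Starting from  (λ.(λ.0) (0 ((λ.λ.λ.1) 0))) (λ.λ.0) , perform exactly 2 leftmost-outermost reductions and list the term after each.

Answer: after 2 steps: (λ.λ.0) ((λ.λ.λ.1) (λ.λ.0))

Reduction:
  start: (λ.(λ.0) (0 ((λ.λ.λ.1) 0))) (λ.λ.0)
  [1] (λ.0) ((λ.λ.0) ((λ.λ.λ.1) (λ.λ.0)))
  [2] (λ.λ.0) ((λ.λ.λ.1) (λ.λ.0))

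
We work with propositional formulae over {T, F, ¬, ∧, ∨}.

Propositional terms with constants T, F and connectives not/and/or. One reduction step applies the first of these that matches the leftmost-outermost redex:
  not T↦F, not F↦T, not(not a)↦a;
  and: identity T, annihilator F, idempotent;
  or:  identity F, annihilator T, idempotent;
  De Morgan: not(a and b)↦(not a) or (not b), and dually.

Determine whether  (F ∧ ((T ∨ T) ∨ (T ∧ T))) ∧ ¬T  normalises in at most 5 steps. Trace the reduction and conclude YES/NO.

Answer: YES — reaches normal form F in 2 ≤ 5 steps

Reduction:
  start: (F ∧ ((T ∨ T) ∨ (T ∧ T))) ∧ ¬T
  →1  F ∧ ¬T
  →2  F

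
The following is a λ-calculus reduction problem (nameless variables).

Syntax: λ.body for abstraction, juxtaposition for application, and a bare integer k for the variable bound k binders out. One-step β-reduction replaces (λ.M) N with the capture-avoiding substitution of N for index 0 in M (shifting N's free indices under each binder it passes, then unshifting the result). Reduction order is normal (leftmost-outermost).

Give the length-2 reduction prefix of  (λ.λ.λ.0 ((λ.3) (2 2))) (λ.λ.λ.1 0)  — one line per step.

  start: (λ.λ.λ.0 ((λ.3) (2 2))) (λ.λ.λ.1 0)
  →1  λ.λ.0 ((λ.λ.λ.λ.1 0) ((λ.λ.λ.1 0) (λ.λ.λ.1 0)))
  →2  λ.λ.0 (λ.λ.λ.1 0)

Answer: after 2 steps: λ.λ.0 (λ.λ.λ.1 0)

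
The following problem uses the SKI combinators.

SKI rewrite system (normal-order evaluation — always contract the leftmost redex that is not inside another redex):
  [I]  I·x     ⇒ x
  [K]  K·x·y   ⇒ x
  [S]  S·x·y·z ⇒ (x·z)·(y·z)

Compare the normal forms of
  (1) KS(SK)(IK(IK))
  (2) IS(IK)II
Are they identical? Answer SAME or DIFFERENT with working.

Term A:
  start: KS(SK)(IK(IK))
  →1  S(IK(IK))
  →2  S(K(IK))
  →3  S(KK)

Term B:
  start: IS(IK)II
  →1  S(IK)II
  →2  IKI(II)
  →3  KI(II)
  →4  I

Answer: DIFFERENT — A ⇓ S(KK), B ⇓ I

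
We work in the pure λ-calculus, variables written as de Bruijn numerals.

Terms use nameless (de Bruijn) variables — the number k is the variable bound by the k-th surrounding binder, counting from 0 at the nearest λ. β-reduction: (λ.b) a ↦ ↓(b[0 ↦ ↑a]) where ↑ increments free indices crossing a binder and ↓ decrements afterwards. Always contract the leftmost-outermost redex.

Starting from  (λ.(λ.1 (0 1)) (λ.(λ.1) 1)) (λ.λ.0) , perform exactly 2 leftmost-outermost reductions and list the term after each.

  start: (λ.(λ.1 (0 1)) (λ.(λ.1) 1)) (λ.λ.0)
  step 1: (λ.(λ.λ.0) (0 (λ.λ.0))) (λ.(λ.1) (λ.λ.0))
  step 2: (λ.λ.0) ((λ.(λ.1) (λ.λ.0)) (λ.λ.0))

Answer: after 2 steps: (λ.λ.0) ((λ.(λ.1) (λ.λ.0)) (λ.λ.0))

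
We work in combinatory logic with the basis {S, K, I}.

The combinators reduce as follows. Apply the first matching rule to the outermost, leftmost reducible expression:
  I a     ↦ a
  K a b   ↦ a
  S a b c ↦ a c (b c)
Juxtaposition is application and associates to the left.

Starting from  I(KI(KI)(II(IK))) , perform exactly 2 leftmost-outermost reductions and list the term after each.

  start: I(KI(KI)(II(IK)))
  →1  KI(KI)(II(IK))
  →2  I(II(IK))

Answer: after 2 steps: I(II(IK))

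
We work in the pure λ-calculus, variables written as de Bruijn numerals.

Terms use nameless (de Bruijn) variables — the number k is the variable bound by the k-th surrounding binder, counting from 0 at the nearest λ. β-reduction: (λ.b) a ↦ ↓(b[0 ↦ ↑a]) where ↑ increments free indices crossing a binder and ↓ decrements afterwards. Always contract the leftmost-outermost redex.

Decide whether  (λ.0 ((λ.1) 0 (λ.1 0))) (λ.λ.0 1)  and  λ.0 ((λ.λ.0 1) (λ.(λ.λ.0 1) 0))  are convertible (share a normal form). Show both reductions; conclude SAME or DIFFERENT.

Answer: SAME — A ⇓ λ.0 (λ.0 (λ.λ.0 1)), B ⇓ λ.0 (λ.0 (λ.λ.0 1))

Working:
Term A:
  start: (λ.0 ((λ.1) 0 (λ.1 0))) (λ.λ.0 1)
  step 1: (λ.λ.0 1) ((λ.λ.λ.0 1) (λ.λ.0 1) (λ.(λ.λ.0 1) 0))
  step 2: λ.0 ((λ.λ.λ.0 1) (λ.λ.0 1) (λ.(λ.λ.0 1) 0))
  step 3: λ.0 ((λ.λ.0 1) (λ.(λ.λ.0 1) 0))
  step 4: λ.0 (λ.0 (λ.(λ.λ.0 1) 0))
  step 5: λ.0 (λ.0 (λ.λ.0 1))

Term B:
  start: λ.0 ((λ.λ.0 1) (λ.(λ.λ.0 1) 0))
  step 1: λ.0 (λ.0 (λ.(λ.λ.0 1) 0))
  step 2: λ.0 (λ.0 (λ.λ.0 1))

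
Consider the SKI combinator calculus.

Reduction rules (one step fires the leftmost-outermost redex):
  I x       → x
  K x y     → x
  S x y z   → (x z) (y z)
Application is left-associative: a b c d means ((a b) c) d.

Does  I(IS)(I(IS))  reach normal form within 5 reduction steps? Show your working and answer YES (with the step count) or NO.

Answer: YES — reaches normal form SS in 4 ≤ 5 steps

Derivation:
  start: I(IS)(I(IS))
  →1  IS(I(IS))
  →2  S(I(IS))
  →3  S(IS)
  →4  SS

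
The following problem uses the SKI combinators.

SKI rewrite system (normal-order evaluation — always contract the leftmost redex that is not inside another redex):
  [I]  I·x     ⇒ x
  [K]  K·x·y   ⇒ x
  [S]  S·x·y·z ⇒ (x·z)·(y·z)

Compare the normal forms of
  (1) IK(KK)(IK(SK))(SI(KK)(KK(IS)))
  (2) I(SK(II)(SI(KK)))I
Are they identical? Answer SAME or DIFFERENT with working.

Answer: SAME — A ⇓ K, B ⇓ K

Reduction:
Term A:
  start: IK(KK)(IK(SK))(SI(KK)(KK(IS)))
  step 1: K(KK)(IK(SK))(SI(KK)(KK(IS)))
  step 2: KK(SI(KK)(KK(IS)))
  step 3: K

Term B:
  start: I(SK(II)(SI(KK)))I
  step 1: SK(II)(SI(KK))I
  step 2: K(SI(KK))(II(SI(KK)))I
  step 3: SI(KK)I
  step 4: II(KKI)
  step 5: I(KKI)
  step 6: KKI
  step 7: K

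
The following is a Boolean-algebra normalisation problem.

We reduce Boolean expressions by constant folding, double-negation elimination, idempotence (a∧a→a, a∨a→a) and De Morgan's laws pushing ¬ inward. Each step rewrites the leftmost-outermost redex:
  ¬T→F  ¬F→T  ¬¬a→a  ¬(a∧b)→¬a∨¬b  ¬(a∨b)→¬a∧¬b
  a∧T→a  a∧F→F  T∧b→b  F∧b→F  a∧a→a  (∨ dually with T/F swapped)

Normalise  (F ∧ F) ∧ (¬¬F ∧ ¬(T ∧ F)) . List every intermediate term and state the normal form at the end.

Answer: normal form = F  (in 2 steps)

Working:
  start: (F ∧ F) ∧ (¬¬F ∧ ¬(T ∧ F))
  →1  F ∧ (¬¬F ∧ ¬(T ∧ F))
  →2  F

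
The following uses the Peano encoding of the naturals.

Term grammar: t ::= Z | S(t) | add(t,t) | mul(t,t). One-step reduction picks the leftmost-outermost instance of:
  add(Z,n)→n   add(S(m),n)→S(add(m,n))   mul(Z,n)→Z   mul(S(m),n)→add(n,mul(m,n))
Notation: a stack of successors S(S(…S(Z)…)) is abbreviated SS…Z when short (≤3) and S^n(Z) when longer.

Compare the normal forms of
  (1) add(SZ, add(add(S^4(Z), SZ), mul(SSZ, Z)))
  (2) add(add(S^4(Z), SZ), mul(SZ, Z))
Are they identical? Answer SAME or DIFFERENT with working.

Term A:
  start: add(SZ, add(add(S^4(Z), SZ), mul(SSZ, Z)))
  [1] S(add(Z, add(add(S^4(Z), SZ), mul(SSZ, Z))))
  [2] S(add(add(S^4(Z), SZ), mul(SSZ, Z)))
  [3] S(add(S(add(SSSZ, SZ)), mul(SSZ, Z)))
  [4] S(S(add(add(SSSZ, SZ), mul(SSZ, Z))))
  [5] S(S(add(S(add(SSZ, SZ)), mul(SSZ, Z))))
  [6] S(S(S(add(add(SSZ, SZ), mul(SSZ, Z)))))
  [7] S(S(S(add(S(add(SZ, SZ)), mul(SSZ, Z)))))
  [8] S(S(S(S(add(add(SZ, SZ), mul(SSZ, Z))))))
  [9] S(S(S(S(add(S(add(Z, SZ)), mul(SSZ, Z))))))
  [10] S(S(S(S(S(add(add(Z, SZ), mul(SSZ, Z)))))))
  [11] S(S(S(S(S(add(SZ, mul(SSZ, Z)))))))
  [12] S(S(S(S(S(S(add(Z, mul(SSZ, Z))))))))
  [13] S(S(S(S(S(S(mul(SSZ, Z)))))))
  [14] S(S(S(S(S(S(add(Z, mul(SZ, Z))))))))
  [15] S(S(S(S(S(S(mul(SZ, Z)))))))
  [16] S(S(S(S(S(S(add(Z, mul(Z, Z))))))))
  [17] S(S(S(S(S(S(mul(Z, Z)))))))
  [18] S^6(Z)

Term B:
  start: add(add(S^4(Z), SZ), mul(SZ, Z))
  [1] add(S(add(SSSZ, SZ)), mul(SZ, Z))
  [2] S(add(add(SSSZ, SZ), mul(SZ, Z)))
  [3] S(add(S(add(SSZ, SZ)), mul(SZ, Z)))
  [4] S(S(add(add(SSZ, SZ), mul(SZ, Z))))
  [5] S(S(add(S(add(SZ, SZ)), mul(SZ, Z))))
  [6] S(S(S(add(add(SZ, SZ), mul(SZ, Z)))))
  [7] S(S(S(add(S(add(Z, SZ)), mul(SZ, Z)))))
  [8] S(S(S(S(add(add(Z, SZ), mul(SZ, Z))))))
  [9] S(S(S(S(add(SZ, mul(SZ, Z))))))
  [10] S(S(S(S(S(add(Z, mul(SZ, Z)))))))
  [11] S(S(S(S(S(mul(SZ, Z))))))
  [12] S(S(S(S(S(add(Z, mul(Z, Z)))))))
  [13] S(S(S(S(S(mul(Z, Z))))))
  [14] S^5(Z)

Answer: DIFFERENT — A ⇓ S^6(Z), B ⇓ S^5(Z)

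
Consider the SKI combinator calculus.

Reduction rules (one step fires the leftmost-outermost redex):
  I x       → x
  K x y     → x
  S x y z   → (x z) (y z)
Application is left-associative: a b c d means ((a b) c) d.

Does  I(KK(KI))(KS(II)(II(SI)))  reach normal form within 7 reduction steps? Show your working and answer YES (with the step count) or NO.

Answer: YES — reaches normal form K(S(SI)) in 5 ≤ 7 steps

Reduction:
  start: I(KK(KI))(KS(II)(II(SI)))
  step 1: KK(KI)(KS(II)(II(SI)))
  step 2: K(KS(II)(II(SI)))
  step 3: K(S(II(SI)))
  step 4: K(S(I(SI)))
  step 5: K(S(SI))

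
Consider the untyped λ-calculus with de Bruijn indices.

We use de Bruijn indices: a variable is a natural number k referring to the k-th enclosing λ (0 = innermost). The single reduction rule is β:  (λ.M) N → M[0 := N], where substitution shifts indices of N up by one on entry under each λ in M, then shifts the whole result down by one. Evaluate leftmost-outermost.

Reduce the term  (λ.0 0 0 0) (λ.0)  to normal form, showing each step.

  start: (λ.0 0 0 0) (λ.0)
  →1  (λ.0) (λ.0) (λ.0) (λ.0)
  →2  (λ.0) (λ.0) (λ.0)
  →3  (λ.0) (λ.0)
  →4  λ.0

Answer: normal form = λ.0  (in 4 steps)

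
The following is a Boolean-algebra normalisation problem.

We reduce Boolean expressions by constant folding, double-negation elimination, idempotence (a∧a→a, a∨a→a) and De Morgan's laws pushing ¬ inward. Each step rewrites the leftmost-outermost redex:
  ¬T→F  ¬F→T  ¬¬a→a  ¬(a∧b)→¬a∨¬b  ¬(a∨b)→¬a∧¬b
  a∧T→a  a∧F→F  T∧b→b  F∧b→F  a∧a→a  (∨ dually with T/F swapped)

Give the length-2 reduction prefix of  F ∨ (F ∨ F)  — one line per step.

Answer: after 2 steps: F

Working:
  start: F ∨ (F ∨ F)
  [1] F ∨ F
  [2] F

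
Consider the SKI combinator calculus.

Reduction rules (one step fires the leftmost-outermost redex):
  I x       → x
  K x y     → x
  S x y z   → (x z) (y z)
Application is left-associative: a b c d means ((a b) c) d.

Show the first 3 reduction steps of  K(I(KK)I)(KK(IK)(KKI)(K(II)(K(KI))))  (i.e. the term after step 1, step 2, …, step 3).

  start: K(I(KK)I)(KK(IK)(KKI)(K(II)(K(KI))))
  [1] I(KK)I
  [2] KKI
  [3] K

Answer: after 3 steps: K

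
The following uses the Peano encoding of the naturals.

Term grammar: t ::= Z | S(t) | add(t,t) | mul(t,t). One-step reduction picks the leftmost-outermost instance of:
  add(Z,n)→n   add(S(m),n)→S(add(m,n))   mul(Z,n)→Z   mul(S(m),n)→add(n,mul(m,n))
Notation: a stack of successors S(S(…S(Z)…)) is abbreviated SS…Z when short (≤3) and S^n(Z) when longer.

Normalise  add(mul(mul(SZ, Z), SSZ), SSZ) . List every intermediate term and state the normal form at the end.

Answer: normal form = SSZ  (in 5 steps)

Working:
  start: add(mul(mul(SZ, Z), SSZ), SSZ)
  →1  add(mul(add(Z, mul(Z, Z)), SSZ), SSZ)
  →2  add(mul(mul(Z, Z), SSZ), SSZ)
  →3  add(mul(Z, SSZ), SSZ)
  →4  add(Z, SSZ)
  →5  SSZ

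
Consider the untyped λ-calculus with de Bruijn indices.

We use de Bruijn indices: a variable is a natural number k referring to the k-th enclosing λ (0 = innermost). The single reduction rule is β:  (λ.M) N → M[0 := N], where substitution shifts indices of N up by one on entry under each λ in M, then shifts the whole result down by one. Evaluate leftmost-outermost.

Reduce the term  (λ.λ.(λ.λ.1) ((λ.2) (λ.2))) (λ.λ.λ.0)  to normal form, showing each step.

  start: (λ.λ.(λ.λ.1) ((λ.2) (λ.2))) (λ.λ.λ.0)
  →1  λ.(λ.λ.1) ((λ.λ.λ.λ.0) (λ.λ.λ.λ.0))
  →2  λ.λ.(λ.λ.λ.λ.0) (λ.λ.λ.λ.0)
  →3  λ.λ.λ.λ.λ.0

Answer: normal form = λ.λ.λ.λ.λ.0  (in 3 steps)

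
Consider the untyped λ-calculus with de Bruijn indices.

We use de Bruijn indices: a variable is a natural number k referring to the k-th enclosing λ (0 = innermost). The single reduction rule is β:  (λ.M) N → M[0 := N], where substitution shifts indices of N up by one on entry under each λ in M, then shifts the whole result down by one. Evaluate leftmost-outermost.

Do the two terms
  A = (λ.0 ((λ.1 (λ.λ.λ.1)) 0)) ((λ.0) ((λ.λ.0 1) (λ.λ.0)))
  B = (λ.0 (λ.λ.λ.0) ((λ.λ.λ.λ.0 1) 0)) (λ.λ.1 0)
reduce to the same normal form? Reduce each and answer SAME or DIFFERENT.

Answer: DIFFERENT — A ⇓ λ.λ.λ.0, B ⇓ λ.λ.0

Working:
Term A:
  start: (λ.0 ((λ.1 (λ.λ.λ.1)) 0)) ((λ.0) ((λ.λ.0 1) (λ.λ.0)))
  [1] (λ.0) ((λ.λ.0 1) (λ.λ.0)) ((λ.(λ.0) ((λ.λ.0 1) (λ.λ.0)) (λ.λ.λ.1)) ((λ.0) ((λ.λ.0 1) (λ.λ.0))))
  [2] (λ.λ.0 1) (λ.λ.0) ((λ.(λ.0) ((λ.λ.0 1) (λ.λ.0)) (λ.λ.λ.1)) ((λ.0) ((λ.λ.0 1) (λ.λ.0))))
  [3] (λ.0 (λ.λ.0)) ((λ.(λ.0) ((λ.λ.0 1) (λ.λ.0)) (λ.λ.λ.1)) ((λ.0) ((λ.λ.0 1) (λ.λ.0))))
  [4] (λ.(λ.0) ((λ.λ.0 1) (λ.λ.0)) (λ.λ.λ.1)) ((λ.0) ((λ.λ.0 1) (λ.λ.0))) (λ.λ.0)
  [5] (λ.0) ((λ.λ.0 1) (λ.λ.0)) (λ.λ.λ.1) (λ.λ.0)
  [6] (λ.λ.0 1) (λ.λ.0) (λ.λ.λ.1) (λ.λ.0)
  [7] (λ.0 (λ.λ.0)) (λ.λ.λ.1) (λ.λ.0)
  [8] (λ.λ.λ.1) (λ.λ.0) (λ.λ.0)
  [9] (λ.λ.1) (λ.λ.0)
  [10] λ.λ.λ.0

Term B:
  start: (λ.0 (λ.λ.λ.0) ((λ.λ.λ.λ.0 1) 0)) (λ.λ.1 0)
  [1] (λ.λ.1 0) (λ.λ.λ.0) ((λ.λ.λ.λ.0 1) (λ.λ.1 0))
  [2] (λ.(λ.λ.λ.0) 0) ((λ.λ.λ.λ.0 1) (λ.λ.1 0))
  [3] (λ.λ.λ.0) ((λ.λ.λ.λ.0 1) (λ.λ.1 0))
  [4] λ.λ.0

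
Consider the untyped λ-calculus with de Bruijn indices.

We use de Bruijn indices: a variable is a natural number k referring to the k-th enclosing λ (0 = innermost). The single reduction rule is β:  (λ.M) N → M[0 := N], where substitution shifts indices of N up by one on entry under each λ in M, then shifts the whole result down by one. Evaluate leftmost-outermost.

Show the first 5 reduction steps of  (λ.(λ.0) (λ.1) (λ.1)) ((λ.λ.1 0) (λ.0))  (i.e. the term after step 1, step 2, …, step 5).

Answer: after 5 steps: λ.0

Working:
  start: (λ.(λ.0) (λ.1) (λ.1)) ((λ.λ.1 0) (λ.0))
  →1  (λ.0) (λ.(λ.λ.1 0) (λ.0)) (λ.(λ.λ.1 0) (λ.0))
  →2  (λ.(λ.λ.1 0) (λ.0)) (λ.(λ.λ.1 0) (λ.0))
  →3  (λ.λ.1 0) (λ.0)
  →4  λ.(λ.0) 0
  →5  λ.0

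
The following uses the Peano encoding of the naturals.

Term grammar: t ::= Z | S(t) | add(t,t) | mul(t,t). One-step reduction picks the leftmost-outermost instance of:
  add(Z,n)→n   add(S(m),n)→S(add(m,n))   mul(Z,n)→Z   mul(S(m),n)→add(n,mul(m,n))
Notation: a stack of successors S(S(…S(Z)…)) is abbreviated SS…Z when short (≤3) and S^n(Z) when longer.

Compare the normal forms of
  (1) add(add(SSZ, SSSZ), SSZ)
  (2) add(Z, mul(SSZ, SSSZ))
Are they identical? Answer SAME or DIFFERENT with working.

Answer: DIFFERENT — A ⇓ S^7(Z), B ⇓ S^6(Z)

Working:
Term A:
  start: add(add(SSZ, SSSZ), SSZ)
  step 1: add(S(add(SZ, SSSZ)), SSZ)
  step 2: S(add(add(SZ, SSSZ), SSZ))
  step 3: S(add(S(add(Z, SSSZ)), SSZ))
  step 4: S(S(add(add(Z, SSSZ), SSZ)))
  step 5: S(S(add(SSSZ, SSZ)))
  step 6: S(S(S(add(SSZ, SSZ))))
  step 7: S(S(S(S(add(SZ, SSZ)))))
  step 8: S(S(S(S(S(add(Z, SSZ))))))
  step 9: S^7(Z)

Term B:
  start: add(Z, mul(SSZ, SSSZ))
  step 1: mul(SSZ, SSSZ)
  step 2: add(SSSZ, mul(SZ, SSSZ))
  step 3: S(add(SSZ, mul(SZ, SSSZ)))
  step 4: S(S(add(SZ, mul(SZ, SSSZ))))
  step 5: S(S(S(add(Z, mul(SZ, SSSZ)))))
  step 6: S(S(S(mul(SZ, SSSZ))))
  step 7: S(S(S(add(SSSZ, mul(Z, SSSZ)))))
  step 8: S(S(S(S(add(SSZ, mul(Z, SSSZ))))))
  step 9: S(S(S(S(S(add(SZ, mul(Z, SSSZ)))))))
  step 10: S(S(S(S(S(S(add(Z, mul(Z, SSSZ))))))))
  step 11: S(S(S(S(S(S(mul(Z, SSSZ)))))))
  step 12: S^6(Z)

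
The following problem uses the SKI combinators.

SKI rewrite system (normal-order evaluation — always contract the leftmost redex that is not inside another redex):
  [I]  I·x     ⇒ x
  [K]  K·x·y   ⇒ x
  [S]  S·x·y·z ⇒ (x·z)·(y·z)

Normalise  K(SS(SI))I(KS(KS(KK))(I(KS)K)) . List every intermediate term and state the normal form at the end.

Answer: normal form = S(SS)(SI(SS))  (in 8 steps)

Working:
  start: K(SS(SI))I(KS(KS(KK))(I(KS)K))
  →1  SS(SI)(KS(KS(KK))(I(KS)K))
  →2  S(KS(KS(KK))(I(KS)K))(SI(KS(KS(KK))(I(KS)K)))
  →3  S(S(I(KS)K))(SI(KS(KS(KK))(I(KS)K)))
  →4  S(S(KSK))(SI(KS(KS(KK))(I(KS)K)))
  →5  S(SS)(SI(KS(KS(KK))(I(KS)K)))
  →6  S(SS)(SI(S(I(KS)K)))
  →7  S(SS)(SI(S(KSK)))
  →8  S(SS)(SI(SS))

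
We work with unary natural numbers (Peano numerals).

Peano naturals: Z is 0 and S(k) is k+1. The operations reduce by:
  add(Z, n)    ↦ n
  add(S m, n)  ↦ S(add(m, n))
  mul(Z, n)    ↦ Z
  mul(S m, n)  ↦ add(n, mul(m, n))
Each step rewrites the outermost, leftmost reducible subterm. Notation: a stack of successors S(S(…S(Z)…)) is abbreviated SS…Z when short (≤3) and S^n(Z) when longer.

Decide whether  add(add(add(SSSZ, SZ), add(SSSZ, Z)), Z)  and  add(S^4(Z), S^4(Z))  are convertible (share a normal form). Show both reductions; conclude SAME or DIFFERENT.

Answer: DIFFERENT — A ⇓ S^7(Z), B ⇓ S^8(Z)

Derivation:
Term A:
  start: add(add(add(SSSZ, SZ), add(SSSZ, Z)), Z)
  [1] add(add(S(add(SSZ, SZ)), add(SSSZ, Z)), Z)
  [2] add(S(add(add(SSZ, SZ), add(SSSZ, Z))), Z)
  [3] S(add(add(add(SSZ, SZ), add(SSSZ, Z)), Z))
  [4] S(add(add(S(add(SZ, SZ)), add(SSSZ, Z)), Z))
  [5] S(add(S(add(add(SZ, SZ), add(SSSZ, Z))), Z))
  [6] S(S(add(add(add(SZ, SZ), add(SSSZ, Z)), Z)))
  [7] S(S(add(add(S(add(Z, SZ)), add(SSSZ, Z)), Z)))
  [8] S(S(add(S(add(add(Z, SZ), add(SSSZ, Z))), Z)))
  [9] S(S(S(add(add(add(Z, SZ), add(SSSZ, Z)), Z))))
  [10] S(S(S(add(add(SZ, add(SSSZ, Z)), Z))))
  [11] S(S(S(add(S(add(Z, add(SSSZ, Z))), Z))))
  [12] S(S(S(S(add(add(Z, add(SSSZ, Z)), Z)))))
  [13] S(S(S(S(add(add(SSSZ, Z), Z)))))
  [14] S(S(S(S(add(S(add(SSZ, Z)), Z)))))
  [15] S(S(S(S(S(add(add(SSZ, Z), Z))))))
  [16] S(S(S(S(S(add(S(add(SZ, Z)), Z))))))
  [17] S(S(S(S(S(S(add(add(SZ, Z), Z)))))))
  [18] S(S(S(S(S(S(add(S(add(Z, Z)), Z)))))))
  [19] S(S(S(S(S(S(S(add(add(Z, Z), Z))))))))
  [20] S(S(S(S(S(S(S(add(Z, Z))))))))
  [21] S^7(Z)

Term B:
  start: add(S^4(Z), S^4(Z))
  [1] S(add(SSSZ, S^4(Z)))
  [2] S(S(add(SSZ, S^4(Z))))
  [3] S(S(S(add(SZ, S^4(Z)))))
  [4] S(S(S(S(add(Z, S^4(Z))))))
  [5] S^8(Z)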